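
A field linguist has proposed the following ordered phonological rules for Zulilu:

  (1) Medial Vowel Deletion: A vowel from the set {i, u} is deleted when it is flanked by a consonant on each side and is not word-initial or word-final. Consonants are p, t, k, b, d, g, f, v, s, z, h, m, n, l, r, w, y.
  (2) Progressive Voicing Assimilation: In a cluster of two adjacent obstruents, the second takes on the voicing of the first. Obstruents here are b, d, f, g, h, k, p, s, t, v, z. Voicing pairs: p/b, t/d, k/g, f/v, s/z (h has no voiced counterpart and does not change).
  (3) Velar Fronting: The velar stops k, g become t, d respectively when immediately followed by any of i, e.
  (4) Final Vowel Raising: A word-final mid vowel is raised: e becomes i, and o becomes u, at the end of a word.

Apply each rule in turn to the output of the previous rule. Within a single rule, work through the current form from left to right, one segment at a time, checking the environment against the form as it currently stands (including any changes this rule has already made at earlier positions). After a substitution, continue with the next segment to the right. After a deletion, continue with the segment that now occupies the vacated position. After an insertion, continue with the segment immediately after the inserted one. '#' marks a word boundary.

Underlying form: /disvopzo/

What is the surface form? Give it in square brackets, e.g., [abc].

[dzvopsu]

(1) Medial Vowel Deletion: [disvopzo] → [dsvopzo]
(2) Progressive Voicing Assimilation: [dsvopzo] → [dzvopso]
(3) Velar Fronting: no change — [dzvopso]
(4) Final Vowel Raising: [dzvopso] → [dzvopsu]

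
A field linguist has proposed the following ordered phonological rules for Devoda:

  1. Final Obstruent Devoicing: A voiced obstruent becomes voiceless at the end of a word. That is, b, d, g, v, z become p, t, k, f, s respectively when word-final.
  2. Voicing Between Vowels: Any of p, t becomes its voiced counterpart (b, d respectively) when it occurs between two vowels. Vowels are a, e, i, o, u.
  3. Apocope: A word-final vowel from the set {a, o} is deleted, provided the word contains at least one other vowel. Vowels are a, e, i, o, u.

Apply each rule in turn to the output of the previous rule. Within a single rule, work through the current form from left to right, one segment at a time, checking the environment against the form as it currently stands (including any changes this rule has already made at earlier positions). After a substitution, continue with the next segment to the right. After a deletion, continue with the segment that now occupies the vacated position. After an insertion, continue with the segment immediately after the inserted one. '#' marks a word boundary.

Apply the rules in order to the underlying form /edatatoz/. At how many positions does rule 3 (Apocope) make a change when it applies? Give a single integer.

0

1 Final Obstruent Devoicing: [edatatoz] → [edatatos]
2 Voicing Between Vowels: [edatatos] → [edadados]
3 Apocope: no change — [edadados]
Rule 3 changed 0 position(s).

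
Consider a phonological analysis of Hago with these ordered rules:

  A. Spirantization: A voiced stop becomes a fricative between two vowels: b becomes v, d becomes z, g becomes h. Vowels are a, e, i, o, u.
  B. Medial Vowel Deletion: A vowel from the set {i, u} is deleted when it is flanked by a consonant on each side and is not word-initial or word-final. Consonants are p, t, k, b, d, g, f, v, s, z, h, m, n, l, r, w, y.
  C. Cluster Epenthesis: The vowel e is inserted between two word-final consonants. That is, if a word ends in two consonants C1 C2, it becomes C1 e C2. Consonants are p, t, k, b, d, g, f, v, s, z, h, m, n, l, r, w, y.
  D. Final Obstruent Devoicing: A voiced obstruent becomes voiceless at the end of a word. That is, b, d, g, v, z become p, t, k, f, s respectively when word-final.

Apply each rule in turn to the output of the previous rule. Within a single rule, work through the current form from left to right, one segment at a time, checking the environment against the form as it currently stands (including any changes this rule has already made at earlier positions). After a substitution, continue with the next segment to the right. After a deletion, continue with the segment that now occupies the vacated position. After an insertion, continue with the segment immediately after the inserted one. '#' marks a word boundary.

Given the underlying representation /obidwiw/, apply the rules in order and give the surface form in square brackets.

A Spirantization: [obidwiw] → [ovidwiw]
B Medial Vowel Deletion: [ovidwiw] → [ovdww]
C Cluster Epenthesis: [ovdww] → [ovdwew]
D Final Obstruent Devoicing: no change — [ovdwew]

[ovdwew]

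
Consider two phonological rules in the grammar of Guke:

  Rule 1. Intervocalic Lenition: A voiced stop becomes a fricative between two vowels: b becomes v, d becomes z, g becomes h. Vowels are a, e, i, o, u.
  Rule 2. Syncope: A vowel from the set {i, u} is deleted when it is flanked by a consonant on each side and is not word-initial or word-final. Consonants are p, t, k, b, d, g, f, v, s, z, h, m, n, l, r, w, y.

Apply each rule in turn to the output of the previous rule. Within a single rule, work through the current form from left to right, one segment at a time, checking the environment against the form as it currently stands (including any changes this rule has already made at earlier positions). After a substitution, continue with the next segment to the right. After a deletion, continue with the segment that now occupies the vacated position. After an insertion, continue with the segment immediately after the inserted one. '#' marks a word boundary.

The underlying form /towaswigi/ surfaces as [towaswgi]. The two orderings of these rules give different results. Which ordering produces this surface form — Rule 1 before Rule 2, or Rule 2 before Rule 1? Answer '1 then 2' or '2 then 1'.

2 then 1

Order 1 then 2:
  1 Intervocalic Lenition: [towaswigi] → [towaswihi]
  2 Syncope: [towaswihi] → [towaswhi]
  result: [towaswhi]
Order 2 then 1:
  2 Syncope: [towaswigi] → [towaswgi]
  1 Intervocalic Lenition: no change — [towaswgi]
  result: [towaswgi]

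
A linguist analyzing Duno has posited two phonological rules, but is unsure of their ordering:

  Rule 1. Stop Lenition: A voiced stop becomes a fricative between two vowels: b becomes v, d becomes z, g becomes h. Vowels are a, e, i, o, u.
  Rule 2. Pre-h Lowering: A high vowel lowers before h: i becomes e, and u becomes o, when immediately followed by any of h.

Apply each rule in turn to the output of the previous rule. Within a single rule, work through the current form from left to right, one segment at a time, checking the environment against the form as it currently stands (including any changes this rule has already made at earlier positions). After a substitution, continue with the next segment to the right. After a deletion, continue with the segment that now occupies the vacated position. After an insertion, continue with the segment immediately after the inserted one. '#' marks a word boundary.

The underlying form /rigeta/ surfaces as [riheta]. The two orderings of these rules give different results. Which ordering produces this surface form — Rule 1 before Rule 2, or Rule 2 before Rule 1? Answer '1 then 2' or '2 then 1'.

Order 1 then 2:
  1 Stop Lenition: [rigeta] → [riheta]
  2 Pre-h Lowering: [riheta] → [reheta]
  result: [reheta]
Order 2 then 1:
  2 Pre-h Lowering: no change — [rigeta]
  1 Stop Lenition: [rigeta] → [riheta]
  result: [riheta]

2 then 1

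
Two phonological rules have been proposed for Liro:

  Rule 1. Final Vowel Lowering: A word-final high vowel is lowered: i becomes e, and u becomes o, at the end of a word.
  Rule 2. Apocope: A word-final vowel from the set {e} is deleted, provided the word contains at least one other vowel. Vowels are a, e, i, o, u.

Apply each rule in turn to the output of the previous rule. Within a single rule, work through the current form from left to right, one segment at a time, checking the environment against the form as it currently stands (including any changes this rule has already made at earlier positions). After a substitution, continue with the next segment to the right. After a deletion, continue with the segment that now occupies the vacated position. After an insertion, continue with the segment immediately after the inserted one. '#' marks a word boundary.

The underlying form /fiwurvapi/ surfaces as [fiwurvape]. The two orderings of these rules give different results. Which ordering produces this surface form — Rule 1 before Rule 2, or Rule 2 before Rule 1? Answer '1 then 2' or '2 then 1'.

Order 1 then 2:
  1 Final Vowel Lowering: [fiwurvapi] → [fiwurvape]
  2 Apocope: [fiwurvape] → [fiwurvap]
  result: [fiwurvap]
Order 2 then 1:
  2 Apocope: no change — [fiwurvapi]
  1 Final Vowel Lowering: [fiwurvapi] → [fiwurvape]
  result: [fiwurvape]

2 then 1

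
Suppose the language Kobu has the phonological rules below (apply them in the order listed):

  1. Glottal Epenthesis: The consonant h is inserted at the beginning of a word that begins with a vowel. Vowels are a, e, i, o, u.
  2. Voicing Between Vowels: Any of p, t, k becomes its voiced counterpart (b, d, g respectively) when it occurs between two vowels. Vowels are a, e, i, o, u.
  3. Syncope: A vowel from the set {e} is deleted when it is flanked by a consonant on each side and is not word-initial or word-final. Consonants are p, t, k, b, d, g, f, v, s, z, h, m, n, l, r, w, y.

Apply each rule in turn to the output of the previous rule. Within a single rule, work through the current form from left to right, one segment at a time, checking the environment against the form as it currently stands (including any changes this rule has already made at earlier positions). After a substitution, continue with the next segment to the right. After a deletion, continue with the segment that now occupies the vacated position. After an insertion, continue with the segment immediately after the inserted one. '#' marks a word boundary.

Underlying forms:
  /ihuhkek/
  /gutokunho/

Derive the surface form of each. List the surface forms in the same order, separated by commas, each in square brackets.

/ihuhkek/:
  1 Glottal Epenthesis: [ihuhkek] → [hihuhkek]
  2 Voicing Between Vowels: no change — [hihuhkek]
  3 Syncope: [hihuhkek] → [hihuhkk]
/gutokunho/:
  1 Glottal Epenthesis: no change — [gutokunho]
  2 Voicing Between Vowels: [gutokunho] → [gudogunho]
  3 Syncope: no change — [gudogunho]

[hihuhkk], [gudogunho]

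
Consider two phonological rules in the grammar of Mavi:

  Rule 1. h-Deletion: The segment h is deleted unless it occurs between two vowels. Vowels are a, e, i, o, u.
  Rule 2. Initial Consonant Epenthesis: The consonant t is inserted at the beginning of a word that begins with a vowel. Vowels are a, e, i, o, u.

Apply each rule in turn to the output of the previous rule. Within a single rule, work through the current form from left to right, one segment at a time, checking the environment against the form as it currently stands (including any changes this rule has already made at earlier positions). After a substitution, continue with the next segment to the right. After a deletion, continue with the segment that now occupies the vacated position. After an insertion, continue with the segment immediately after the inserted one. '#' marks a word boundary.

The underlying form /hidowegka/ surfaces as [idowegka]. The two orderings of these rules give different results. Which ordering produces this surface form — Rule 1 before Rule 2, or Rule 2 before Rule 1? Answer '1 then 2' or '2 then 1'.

Order 1 then 2:
  1 h-Deletion: [hidowegka] → [idowegka]
  2 Initial Consonant Epenthesis: [idowegka] → [tidowegka]
  result: [tidowegka]
Order 2 then 1:
  2 Initial Consonant Epenthesis: no change — [hidowegka]
  1 h-Deletion: [hidowegka] → [idowegka]
  result: [idowegka]

2 then 1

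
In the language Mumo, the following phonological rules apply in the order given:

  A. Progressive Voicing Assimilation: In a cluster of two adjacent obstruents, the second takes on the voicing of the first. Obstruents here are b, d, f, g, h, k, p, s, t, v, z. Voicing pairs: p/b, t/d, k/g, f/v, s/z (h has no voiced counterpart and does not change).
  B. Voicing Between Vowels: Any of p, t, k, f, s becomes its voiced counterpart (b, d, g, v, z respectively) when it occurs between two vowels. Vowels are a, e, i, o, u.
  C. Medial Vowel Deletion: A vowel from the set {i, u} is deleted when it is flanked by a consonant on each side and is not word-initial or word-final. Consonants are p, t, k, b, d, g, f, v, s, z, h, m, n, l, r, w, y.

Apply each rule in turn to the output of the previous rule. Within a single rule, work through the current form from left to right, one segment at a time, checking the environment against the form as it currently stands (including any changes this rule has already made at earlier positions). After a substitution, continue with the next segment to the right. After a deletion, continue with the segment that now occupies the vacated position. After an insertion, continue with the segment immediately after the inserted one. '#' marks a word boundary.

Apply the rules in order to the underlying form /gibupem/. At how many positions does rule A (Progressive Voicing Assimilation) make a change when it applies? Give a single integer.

A Progressive Voicing Assimilation: no change — [gibupem]
B Voicing Between Vowels: [gibupem] → [gibubem]
C Medial Vowel Deletion: [gibubem] → [gbbem]
Rule A changed 0 position(s).

0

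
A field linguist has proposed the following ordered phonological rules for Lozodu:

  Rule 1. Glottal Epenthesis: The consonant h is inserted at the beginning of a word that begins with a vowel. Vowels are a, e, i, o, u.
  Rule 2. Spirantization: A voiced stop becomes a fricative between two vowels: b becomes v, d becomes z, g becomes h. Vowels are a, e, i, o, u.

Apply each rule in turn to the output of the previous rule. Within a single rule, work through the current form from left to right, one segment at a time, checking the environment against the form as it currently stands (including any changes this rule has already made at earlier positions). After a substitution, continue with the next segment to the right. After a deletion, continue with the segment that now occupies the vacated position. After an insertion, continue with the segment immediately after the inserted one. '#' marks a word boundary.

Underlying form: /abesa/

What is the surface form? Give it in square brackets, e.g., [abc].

Rule 1 Glottal Epenthesis: [abesa] → [habesa]
Rule 2 Spirantization: [habesa] → [havesa]

[havesa]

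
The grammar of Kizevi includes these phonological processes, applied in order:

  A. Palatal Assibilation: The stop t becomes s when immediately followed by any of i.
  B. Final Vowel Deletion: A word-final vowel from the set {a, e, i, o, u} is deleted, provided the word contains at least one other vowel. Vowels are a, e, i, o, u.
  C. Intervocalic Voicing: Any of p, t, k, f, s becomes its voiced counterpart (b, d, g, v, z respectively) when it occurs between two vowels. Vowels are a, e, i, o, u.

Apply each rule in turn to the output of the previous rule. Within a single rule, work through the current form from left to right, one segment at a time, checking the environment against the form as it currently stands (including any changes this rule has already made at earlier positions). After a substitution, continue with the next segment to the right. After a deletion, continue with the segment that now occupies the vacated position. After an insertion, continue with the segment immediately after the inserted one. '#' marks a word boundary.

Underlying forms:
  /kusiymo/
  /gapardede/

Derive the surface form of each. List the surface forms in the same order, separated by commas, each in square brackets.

[kuziym], [gabarded]

/kusiymo/:
  A Palatal Assibilation: no change — [kusiymo]
  B Final Vowel Deletion: [kusiymo] → [kusiym]
  C Intervocalic Voicing: [kusiym] → [kuziym]
/gapardede/:
  A Palatal Assibilation: no change — [gapardede]
  B Final Vowel Deletion: [gapardede] → [gaparded]
  C Intervocalic Voicing: [gaparded] → [gabarded]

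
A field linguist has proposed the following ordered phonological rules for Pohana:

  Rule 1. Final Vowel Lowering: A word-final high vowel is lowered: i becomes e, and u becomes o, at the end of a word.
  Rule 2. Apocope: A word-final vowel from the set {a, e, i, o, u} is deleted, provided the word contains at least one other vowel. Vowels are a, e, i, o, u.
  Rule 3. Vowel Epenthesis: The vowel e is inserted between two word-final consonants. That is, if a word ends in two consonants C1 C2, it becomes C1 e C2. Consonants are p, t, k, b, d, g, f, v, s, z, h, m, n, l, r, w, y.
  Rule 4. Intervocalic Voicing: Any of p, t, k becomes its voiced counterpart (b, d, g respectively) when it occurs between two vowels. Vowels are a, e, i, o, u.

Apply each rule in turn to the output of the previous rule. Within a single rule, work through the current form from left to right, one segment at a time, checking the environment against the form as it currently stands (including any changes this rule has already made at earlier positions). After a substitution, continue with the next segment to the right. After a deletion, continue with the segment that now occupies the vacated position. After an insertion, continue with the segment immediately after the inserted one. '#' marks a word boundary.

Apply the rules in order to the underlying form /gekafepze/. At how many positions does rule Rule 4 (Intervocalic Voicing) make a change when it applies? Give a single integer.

Rule 1 Final Vowel Lowering: no change — [gekafepze]
Rule 2 Apocope: [gekafepze] → [gekafepz]
Rule 3 Vowel Epenthesis: [gekafepz] → [gekafepez]
Rule 4 Intervocalic Voicing: [gekafepez] → [gegafebez]
Rule Rule 4 changed 2 position(s).

2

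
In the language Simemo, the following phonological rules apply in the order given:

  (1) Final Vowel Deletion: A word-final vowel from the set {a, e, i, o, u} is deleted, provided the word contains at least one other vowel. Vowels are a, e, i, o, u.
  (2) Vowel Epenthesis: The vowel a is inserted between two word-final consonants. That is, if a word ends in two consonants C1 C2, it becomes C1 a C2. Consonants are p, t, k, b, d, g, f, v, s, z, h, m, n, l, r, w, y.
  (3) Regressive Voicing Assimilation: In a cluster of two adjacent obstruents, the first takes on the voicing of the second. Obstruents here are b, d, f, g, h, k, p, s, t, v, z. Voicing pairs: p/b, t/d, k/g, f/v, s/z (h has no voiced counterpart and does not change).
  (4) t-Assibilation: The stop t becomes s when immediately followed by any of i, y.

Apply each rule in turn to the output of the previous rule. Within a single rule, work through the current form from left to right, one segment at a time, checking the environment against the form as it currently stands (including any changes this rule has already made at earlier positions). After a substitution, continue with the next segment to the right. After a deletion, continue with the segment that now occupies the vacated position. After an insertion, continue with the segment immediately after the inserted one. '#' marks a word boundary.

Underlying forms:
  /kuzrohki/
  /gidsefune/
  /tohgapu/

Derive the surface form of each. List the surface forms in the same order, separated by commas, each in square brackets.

/kuzrohki/:
  (1) Final Vowel Deletion: [kuzrohki] → [kuzrohk]
  (2) Vowel Epenthesis: [kuzrohk] → [kuzrohak]
  (3) Regressive Voicing Assimilation: no change — [kuzrohak]
  (4) t-Assibilation: no change — [kuzrohak]
/gidsefune/:
  (1) Final Vowel Deletion: [gidsefune] → [gidsefun]
  (2) Vowel Epenthesis: no change — [gidsefun]
  (3) Regressive Voicing Assimilation: [gidsefun] → [gitsefun]
  (4) t-Assibilation: no change — [gitsefun]
/tohgapu/:
  (1) Final Vowel Deletion: [tohgapu] → [tohgap]
  (2) Vowel Epenthesis: no change — [tohgap]
  (3) Regressive Voicing Assimilation: no change — [tohgap]
  (4) t-Assibilation: no change — [tohgap]

[kuzrohak], [gitsefun], [tohgap]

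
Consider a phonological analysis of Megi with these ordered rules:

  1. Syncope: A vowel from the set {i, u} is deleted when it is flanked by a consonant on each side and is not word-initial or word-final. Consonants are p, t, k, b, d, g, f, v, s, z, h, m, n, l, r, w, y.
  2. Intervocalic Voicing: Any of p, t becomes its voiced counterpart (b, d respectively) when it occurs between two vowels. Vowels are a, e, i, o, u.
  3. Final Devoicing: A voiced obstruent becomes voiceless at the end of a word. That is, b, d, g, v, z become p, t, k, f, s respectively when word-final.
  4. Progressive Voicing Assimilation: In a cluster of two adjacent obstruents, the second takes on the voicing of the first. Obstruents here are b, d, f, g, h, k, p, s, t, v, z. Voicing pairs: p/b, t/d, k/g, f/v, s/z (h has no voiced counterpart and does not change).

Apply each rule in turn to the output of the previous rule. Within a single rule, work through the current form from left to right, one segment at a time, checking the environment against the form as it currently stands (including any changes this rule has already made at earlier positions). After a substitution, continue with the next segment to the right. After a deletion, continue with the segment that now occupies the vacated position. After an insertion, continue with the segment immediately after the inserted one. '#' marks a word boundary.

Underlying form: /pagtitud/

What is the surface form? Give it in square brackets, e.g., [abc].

[pagddd]

1 Syncope: [pagtitud] → [pagttd]
2 Intervocalic Voicing: no change — [pagttd]
3 Final Devoicing: [pagttd] → [pagttt]
4 Progressive Voicing Assimilation: [pagttt] → [pagddd]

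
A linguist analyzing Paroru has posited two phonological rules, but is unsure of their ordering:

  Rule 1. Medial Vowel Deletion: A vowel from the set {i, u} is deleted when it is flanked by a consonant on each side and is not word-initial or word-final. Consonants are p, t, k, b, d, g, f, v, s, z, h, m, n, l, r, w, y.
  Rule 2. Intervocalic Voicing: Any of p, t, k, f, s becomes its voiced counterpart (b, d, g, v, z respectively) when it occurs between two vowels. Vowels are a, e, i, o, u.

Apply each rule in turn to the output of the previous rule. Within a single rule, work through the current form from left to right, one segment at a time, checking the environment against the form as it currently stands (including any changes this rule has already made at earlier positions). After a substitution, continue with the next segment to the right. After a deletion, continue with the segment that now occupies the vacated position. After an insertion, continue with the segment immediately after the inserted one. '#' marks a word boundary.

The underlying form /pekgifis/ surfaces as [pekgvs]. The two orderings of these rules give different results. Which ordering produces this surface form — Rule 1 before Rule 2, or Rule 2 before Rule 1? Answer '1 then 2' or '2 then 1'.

Order 1 then 2:
  1 Medial Vowel Deletion: [pekgifis] → [pekgfs]
  2 Intervocalic Voicing: no change — [pekgfs]
  result: [pekgfs]
Order 2 then 1:
  2 Intervocalic Voicing: [pekgifis] → [pekgivis]
  1 Medial Vowel Deletion: [pekgivis] → [pekgvs]
  result: [pekgvs]

2 then 1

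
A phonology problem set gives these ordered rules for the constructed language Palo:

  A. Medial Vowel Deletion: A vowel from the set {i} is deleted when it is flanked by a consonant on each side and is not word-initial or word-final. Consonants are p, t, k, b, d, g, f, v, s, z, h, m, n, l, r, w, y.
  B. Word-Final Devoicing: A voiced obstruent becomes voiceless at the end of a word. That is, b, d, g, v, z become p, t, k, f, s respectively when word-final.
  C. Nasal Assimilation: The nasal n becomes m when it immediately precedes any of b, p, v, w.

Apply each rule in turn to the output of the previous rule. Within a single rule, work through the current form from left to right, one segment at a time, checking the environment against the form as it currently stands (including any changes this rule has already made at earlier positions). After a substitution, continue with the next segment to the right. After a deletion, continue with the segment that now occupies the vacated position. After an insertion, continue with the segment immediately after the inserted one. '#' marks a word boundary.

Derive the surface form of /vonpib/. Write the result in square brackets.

[vompp]

A Medial Vowel Deletion: [vonpib] → [vonpb]
B Word-Final Devoicing: [vonpb] → [vonpp]
C Nasal Assimilation: [vonpp] → [vompp]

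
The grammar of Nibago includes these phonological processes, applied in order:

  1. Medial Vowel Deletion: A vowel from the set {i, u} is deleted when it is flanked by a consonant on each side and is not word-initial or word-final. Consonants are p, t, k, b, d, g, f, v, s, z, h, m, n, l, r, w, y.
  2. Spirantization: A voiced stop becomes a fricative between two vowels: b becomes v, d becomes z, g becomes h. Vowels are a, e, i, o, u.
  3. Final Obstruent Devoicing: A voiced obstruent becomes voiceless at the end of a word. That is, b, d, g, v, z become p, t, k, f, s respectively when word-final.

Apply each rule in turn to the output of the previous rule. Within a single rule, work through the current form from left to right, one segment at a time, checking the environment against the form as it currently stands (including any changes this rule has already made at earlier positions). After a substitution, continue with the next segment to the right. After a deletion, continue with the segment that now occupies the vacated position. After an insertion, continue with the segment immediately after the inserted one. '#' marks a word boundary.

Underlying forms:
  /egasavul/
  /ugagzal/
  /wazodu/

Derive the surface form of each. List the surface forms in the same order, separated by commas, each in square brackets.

[ehasavl], [uhagzal], [wazozu]

/egasavul/:
  1 Medial Vowel Deletion: [egasavul] → [egasavl]
  2 Spirantization: [egasavl] → [ehasavl]
  3 Final Obstruent Devoicing: no change — [ehasavl]
/ugagzal/:
  1 Medial Vowel Deletion: no change — [ugagzal]
  2 Spirantization: [ugagzal] → [uhagzal]
  3 Final Obstruent Devoicing: no change — [uhagzal]
/wazodu/:
  1 Medial Vowel Deletion: no change — [wazodu]
  2 Spirantization: [wazodu] → [wazozu]
  3 Final Obstruent Devoicing: no change — [wazozu]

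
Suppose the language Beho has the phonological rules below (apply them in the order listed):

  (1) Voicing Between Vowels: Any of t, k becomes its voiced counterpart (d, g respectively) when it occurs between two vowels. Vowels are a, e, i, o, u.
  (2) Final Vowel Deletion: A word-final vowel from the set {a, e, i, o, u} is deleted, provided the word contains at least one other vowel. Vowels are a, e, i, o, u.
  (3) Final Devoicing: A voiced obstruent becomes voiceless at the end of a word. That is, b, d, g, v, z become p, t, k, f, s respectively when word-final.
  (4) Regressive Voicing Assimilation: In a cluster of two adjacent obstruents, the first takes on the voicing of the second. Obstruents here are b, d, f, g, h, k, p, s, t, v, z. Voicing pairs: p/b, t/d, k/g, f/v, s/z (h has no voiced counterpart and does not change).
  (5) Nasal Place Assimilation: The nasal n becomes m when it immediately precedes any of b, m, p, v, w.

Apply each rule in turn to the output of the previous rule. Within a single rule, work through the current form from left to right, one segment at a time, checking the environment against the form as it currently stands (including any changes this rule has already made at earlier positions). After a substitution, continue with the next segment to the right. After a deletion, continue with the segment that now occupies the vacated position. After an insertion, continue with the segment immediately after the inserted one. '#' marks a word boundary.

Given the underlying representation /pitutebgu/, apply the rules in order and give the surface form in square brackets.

(1) Voicing Between Vowels: [pitutebgu] → [pidudebgu]
(2) Final Vowel Deletion: [pidudebgu] → [pidudebg]
(3) Final Devoicing: [pidudebg] → [pidudebk]
(4) Regressive Voicing Assimilation: [pidudebk] → [pidudepk]
(5) Nasal Place Assimilation: no change — [pidudepk]

[pidudepk]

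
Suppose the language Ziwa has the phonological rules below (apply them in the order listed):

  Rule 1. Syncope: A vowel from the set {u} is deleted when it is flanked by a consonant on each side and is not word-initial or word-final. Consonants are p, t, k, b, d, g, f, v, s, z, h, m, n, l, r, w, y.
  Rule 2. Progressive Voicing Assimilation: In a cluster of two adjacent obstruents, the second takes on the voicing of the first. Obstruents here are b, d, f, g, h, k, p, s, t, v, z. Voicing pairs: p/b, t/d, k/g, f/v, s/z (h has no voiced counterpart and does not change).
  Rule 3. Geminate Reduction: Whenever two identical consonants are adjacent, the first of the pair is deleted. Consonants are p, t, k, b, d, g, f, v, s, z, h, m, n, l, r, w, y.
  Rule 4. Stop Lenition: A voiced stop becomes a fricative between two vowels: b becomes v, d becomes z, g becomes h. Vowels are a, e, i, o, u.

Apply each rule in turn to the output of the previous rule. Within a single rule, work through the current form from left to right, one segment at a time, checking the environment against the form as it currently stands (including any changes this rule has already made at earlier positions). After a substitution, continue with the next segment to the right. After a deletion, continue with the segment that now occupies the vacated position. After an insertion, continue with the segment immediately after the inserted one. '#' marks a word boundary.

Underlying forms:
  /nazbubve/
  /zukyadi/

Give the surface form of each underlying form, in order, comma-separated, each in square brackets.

/nazbubve/:
  Rule 1 Syncope: [nazbubve] → [nazbbve]
  Rule 2 Progressive Voicing Assimilation: no change — [nazbbve]
  Rule 3 Geminate Reduction: [nazbbve] → [nazbve]
  Rule 4 Stop Lenition: no change — [nazbve]
/zukyadi/:
  Rule 1 Syncope: [zukyadi] → [zkyadi]
  Rule 2 Progressive Voicing Assimilation: [zkyadi] → [zgyadi]
  Rule 3 Geminate Reduction: no change — [zgyadi]
  Rule 4 Stop Lenition: [zgyadi] → [zgyazi]

[nazbve], [zgyazi]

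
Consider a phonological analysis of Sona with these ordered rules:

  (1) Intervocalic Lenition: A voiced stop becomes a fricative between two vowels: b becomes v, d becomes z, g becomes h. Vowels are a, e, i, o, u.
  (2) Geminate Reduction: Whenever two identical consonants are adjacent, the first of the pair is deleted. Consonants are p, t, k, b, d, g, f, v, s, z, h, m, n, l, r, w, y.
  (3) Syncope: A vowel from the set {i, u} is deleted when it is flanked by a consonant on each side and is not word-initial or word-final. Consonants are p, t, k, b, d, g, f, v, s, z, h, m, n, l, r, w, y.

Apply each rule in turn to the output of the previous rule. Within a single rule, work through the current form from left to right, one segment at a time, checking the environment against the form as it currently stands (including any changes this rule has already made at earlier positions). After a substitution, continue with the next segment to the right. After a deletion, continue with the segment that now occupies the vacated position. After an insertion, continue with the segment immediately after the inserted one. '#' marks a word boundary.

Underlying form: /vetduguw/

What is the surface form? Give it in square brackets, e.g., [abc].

(1) Intervocalic Lenition: [vetduguw] → [vetduhuw]
(2) Geminate Reduction: no change — [vetduhuw]
(3) Syncope: [vetduhuw] → [vetdhw]

[vetdhw]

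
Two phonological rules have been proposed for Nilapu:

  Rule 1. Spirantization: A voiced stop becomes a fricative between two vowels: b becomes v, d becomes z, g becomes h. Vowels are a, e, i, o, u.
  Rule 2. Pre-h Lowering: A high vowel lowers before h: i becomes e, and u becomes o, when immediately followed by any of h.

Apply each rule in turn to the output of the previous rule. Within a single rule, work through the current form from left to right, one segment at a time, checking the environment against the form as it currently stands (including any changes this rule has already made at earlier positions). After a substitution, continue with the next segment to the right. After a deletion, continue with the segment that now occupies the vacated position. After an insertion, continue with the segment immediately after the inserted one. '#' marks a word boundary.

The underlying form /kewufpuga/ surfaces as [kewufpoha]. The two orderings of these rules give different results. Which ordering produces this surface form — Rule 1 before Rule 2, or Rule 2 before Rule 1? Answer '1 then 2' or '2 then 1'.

Order 1 then 2:
  1 Spirantization: [kewufpuga] → [kewufpuha]
  2 Pre-h Lowering: [kewufpuha] → [kewufpoha]
  result: [kewufpoha]
Order 2 then 1:
  2 Pre-h Lowering: no change — [kewufpuga]
  1 Spirantization: [kewufpuga] → [kewufpuha]
  result: [kewufpuha]

1 then 2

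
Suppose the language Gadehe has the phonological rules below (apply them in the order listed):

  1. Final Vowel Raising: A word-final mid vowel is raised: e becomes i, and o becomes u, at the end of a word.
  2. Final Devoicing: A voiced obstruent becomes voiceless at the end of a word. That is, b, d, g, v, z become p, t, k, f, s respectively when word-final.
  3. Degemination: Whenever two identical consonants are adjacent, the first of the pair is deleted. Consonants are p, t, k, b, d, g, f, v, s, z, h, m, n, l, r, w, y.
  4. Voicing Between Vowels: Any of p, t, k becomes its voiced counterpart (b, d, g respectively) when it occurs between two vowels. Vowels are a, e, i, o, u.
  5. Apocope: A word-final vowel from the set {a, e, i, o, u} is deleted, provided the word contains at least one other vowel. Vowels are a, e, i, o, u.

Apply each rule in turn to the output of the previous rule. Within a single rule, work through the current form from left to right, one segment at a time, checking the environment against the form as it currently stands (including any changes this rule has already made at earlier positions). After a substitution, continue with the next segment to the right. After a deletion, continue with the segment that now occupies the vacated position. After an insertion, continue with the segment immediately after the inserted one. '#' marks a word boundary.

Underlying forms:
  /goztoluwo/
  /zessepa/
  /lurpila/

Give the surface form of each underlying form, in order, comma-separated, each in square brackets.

/goztoluwo/:
  1 Final Vowel Raising: [goztoluwo] → [goztoluwu]
  2 Final Devoicing: no change — [goztoluwu]
  3 Degemination: no change — [goztoluwu]
  4 Voicing Between Vowels: no change — [goztoluwu]
  5 Apocope: [goztoluwu] → [goztoluw]
/zessepa/:
  1 Final Vowel Raising: no change — [zessepa]
  2 Final Devoicing: no change — [zessepa]
  3 Degemination: [zessepa] → [zesepa]
  4 Voicing Between Vowels: [zesepa] → [zeseba]
  5 Apocope: [zeseba] → [zeseb]
/lurpila/:
  1 Final Vowel Raising: no change — [lurpila]
  2 Final Devoicing: no change — [lurpila]
  3 Degemination: no change — [lurpila]
  4 Voicing Between Vowels: no change — [lurpila]
  5 Apocope: [lurpila] → [lurpil]

[goztoluw], [zeseb], [lurpil]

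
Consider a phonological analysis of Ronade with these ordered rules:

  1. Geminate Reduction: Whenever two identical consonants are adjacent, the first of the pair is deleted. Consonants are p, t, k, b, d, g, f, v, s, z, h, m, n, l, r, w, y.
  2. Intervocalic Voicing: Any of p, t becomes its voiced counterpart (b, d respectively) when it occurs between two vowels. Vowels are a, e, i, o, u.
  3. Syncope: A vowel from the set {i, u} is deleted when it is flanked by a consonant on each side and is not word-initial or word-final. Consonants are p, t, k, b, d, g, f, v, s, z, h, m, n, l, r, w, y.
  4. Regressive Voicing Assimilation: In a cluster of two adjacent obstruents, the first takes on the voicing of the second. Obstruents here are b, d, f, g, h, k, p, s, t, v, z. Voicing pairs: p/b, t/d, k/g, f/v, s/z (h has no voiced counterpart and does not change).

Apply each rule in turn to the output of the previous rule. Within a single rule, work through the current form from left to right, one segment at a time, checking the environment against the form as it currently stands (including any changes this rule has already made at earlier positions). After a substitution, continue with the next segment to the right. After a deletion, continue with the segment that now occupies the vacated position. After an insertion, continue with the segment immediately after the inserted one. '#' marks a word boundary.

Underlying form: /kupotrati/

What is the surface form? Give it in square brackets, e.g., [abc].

[gbotradi]

1 Geminate Reduction: no change — [kupotrati]
2 Intervocalic Voicing: [kupotrati] → [kubotradi]
3 Syncope: [kubotradi] → [kbotradi]
4 Regressive Voicing Assimilation: [kbotradi] → [gbotradi]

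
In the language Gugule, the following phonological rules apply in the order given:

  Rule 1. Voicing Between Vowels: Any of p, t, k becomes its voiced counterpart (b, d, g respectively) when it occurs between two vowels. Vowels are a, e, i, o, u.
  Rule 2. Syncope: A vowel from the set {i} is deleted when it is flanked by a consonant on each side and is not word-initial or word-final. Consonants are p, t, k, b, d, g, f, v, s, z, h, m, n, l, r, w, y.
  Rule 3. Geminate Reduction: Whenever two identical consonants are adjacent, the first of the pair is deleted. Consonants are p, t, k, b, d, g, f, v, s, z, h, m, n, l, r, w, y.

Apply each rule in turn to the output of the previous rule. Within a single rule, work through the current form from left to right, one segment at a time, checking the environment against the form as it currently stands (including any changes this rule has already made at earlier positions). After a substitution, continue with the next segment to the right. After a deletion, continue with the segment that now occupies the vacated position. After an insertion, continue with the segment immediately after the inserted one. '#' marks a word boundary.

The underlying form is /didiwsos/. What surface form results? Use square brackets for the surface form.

Rule 1 Voicing Between Vowels: no change — [didiwsos]
Rule 2 Syncope: [didiwsos] → [ddwsos]
Rule 3 Geminate Reduction: [ddwsos] → [dwsos]

[dwsos]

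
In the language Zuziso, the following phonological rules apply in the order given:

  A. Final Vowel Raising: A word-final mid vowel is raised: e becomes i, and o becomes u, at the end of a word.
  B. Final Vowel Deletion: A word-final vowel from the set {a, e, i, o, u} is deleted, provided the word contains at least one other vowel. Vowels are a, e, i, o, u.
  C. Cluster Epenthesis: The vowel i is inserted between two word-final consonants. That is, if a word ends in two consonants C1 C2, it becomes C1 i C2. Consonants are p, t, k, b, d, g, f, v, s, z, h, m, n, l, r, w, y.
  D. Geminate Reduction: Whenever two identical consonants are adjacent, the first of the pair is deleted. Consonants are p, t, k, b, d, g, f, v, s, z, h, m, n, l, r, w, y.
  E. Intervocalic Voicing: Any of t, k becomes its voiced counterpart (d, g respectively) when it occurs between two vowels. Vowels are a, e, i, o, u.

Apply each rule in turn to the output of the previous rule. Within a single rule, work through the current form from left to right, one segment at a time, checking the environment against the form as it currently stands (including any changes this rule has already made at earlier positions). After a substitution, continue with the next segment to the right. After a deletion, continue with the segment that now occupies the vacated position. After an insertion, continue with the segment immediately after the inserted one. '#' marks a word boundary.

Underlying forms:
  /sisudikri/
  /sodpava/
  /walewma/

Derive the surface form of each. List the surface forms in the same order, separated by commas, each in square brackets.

[sisudigir], [sodpav], [walewim]

/sisudikri/:
  A Final Vowel Raising: no change — [sisudikri]
  B Final Vowel Deletion: [sisudikri] → [sisudikr]
  C Cluster Epenthesis: [sisudikr] → [sisudikir]
  D Geminate Reduction: no change — [sisudikir]
  E Intervocalic Voicing: [sisudikir] → [sisudigir]
/sodpava/:
  A Final Vowel Raising: no change — [sodpava]
  B Final Vowel Deletion: [sodpava] → [sodpav]
  C Cluster Epenthesis: no change — [sodpav]
  D Geminate Reduction: no change — [sodpav]
  E Intervocalic Voicing: no change — [sodpav]
/walewma/:
  A Final Vowel Raising: no change — [walewma]
  B Final Vowel Deletion: [walewma] → [walewm]
  C Cluster Epenthesis: [walewm] → [walewim]
  D Geminate Reduction: no change — [walewim]
  E Intervocalic Voicing: no change — [walewim]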